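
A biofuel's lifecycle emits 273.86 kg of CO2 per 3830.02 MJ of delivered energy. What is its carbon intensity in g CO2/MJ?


CI = CO2 * 1000 / E
= 273.86 * 1000 / 3830.02
= 71.5035 g CO2/MJ

71.5035 g CO2/MJ


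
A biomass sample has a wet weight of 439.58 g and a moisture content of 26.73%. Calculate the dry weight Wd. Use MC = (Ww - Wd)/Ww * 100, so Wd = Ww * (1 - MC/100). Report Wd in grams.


Wd = Ww * (1 - MC/100)
= 439.58 * (1 - 26.73/100)
= 322.0803 g

322.0803 g


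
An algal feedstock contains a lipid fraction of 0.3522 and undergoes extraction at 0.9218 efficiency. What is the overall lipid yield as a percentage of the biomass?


Y = lipid_content * extraction_eff * 100
= 0.3522 * 0.9218 * 100
= 32.4658%

32.4658%


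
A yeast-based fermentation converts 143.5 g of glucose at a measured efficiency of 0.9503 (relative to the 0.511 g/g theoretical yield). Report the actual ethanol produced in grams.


Actual ethanol: m = 0.511 * 143.5 * 0.9503
m = 69.6841 g

69.6841 g


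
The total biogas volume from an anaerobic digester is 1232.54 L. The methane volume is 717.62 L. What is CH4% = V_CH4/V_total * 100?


CH4% = V_CH4 / V_total * 100
= 717.62 / 1232.54 * 100
= 58.2229%

58.2229%


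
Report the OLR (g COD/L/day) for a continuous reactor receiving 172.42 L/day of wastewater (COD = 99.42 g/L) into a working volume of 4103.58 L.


OLR = Q * S / V
= 172.42 * 99.42 / 4103.58
= 4.1773 g/L/day

4.1773 g/L/day


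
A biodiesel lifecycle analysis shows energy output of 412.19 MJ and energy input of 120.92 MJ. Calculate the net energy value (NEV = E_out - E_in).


NEV = E_out - E_in
= 412.19 - 120.92
= 291.2700 MJ

291.2700 MJ


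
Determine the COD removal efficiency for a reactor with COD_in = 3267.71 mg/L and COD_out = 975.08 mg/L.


eta = (COD_in - COD_out) / COD_in * 100
= (3267.71 - 975.08) / 3267.71 * 100
= 70.1601%

70.1601%


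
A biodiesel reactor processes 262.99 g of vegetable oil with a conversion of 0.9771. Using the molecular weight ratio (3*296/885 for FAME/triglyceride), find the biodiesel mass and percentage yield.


m_FAME = oil * conv * (3 * 296 / 885) = oil * conv * (888/885)
= 262.99 * 0.9771 * 888 / 885
= 257.8386 g
Y = m_FAME / oil * 100 = conv * (888/885) * 100
= 0.9771 * 888 / 885 * 100
= 98.04%

257.8386 g FAME; Y = 98.04%


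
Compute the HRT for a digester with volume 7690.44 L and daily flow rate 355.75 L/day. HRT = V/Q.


HRT = V / Q
= 7690.44 / 355.75
= 21.6175 days

21.6175 days


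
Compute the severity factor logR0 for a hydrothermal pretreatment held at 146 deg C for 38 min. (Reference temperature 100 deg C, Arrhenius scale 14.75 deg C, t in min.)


logR0 = log10(t * exp((T - 100) / 14.75))
= log10(38 * exp((146 - 100) / 14.75))
= 2.9342

2.9342


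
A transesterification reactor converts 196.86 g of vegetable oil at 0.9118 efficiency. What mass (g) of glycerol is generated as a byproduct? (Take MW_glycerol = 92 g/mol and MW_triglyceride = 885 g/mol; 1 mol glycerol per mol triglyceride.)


glycerol = oil * conv * (92/885)
= 196.86 * 0.9118 * 92 / 885
= 18.6596 g

18.6596 g


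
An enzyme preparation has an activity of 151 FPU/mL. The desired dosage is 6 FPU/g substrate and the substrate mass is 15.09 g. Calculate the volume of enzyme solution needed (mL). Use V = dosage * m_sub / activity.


V = dosage * m_sub / activity
V = 6 * 15.09 / 151
V = 0.5996 mL

0.5996 mL


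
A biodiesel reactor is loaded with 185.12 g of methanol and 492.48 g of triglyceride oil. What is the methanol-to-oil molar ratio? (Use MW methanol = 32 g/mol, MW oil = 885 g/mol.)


Molar ratio = n_MeOH / n_oil = (MeOH/32) / (oil/885) = (MeOH * 885) / (32 * oil)
= (185.12 * 885) / (32 * 492.48)
= 10.3958

10.3958


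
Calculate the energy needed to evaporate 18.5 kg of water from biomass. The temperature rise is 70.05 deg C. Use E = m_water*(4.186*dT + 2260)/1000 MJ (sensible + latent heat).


E = m_water * (4.186 * dT + 2260) / 1000
= 18.5 * (4.186 * 70.05 + 2260) / 1000
= 47.2347 MJ

47.2347 MJ


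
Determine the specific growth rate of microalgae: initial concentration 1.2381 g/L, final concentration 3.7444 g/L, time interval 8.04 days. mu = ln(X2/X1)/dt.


mu = ln(X2/X1) / dt
= ln(3.7444/1.2381) / 8.04
= 0.1376 per day

0.1376 per day


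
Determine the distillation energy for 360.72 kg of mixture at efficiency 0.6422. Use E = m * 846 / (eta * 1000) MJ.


E = m * 846 / (eta * 1000)
= 360.72 * 846 / (0.6422 * 1000)
= 475.1933 MJ

475.1933 MJ


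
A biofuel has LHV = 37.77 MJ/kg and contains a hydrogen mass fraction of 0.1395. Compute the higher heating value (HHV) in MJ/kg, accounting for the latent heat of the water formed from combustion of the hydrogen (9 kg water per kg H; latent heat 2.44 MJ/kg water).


HHV = LHV + H_frac * 9 * 2.44
= 37.77 + 0.1395 * 9 * 2.44
= 40.8334 MJ/kg

40.8334 MJ/kg


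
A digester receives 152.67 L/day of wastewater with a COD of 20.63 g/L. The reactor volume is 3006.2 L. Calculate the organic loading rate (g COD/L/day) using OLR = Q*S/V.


OLR = Q * S / V
= 152.67 * 20.63 / 3006.2
= 1.0477 g/L/day

1.0477 g/L/day


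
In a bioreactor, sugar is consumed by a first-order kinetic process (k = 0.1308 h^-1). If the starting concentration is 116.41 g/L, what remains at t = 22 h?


S = S0 * exp(-k * t)
S = 116.41 * exp(-0.1308 * 22)
S = 6.5503 g/L

6.5503 g/L


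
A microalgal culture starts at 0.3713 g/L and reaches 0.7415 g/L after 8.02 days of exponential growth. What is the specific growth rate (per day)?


mu = ln(X2/X1) / dt
= ln(0.7415/0.3713) / 8.02
= 0.0862 per day

0.0862 per day


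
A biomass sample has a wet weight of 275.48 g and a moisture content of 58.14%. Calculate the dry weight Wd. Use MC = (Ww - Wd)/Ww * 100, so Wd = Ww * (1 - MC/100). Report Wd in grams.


Wd = Ww * (1 - MC/100)
= 275.48 * (1 - 58.14/100)
= 115.3159 g

115.3159 g


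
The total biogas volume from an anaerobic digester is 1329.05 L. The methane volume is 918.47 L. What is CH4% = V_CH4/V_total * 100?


CH4% = V_CH4 / V_total * 100
= 918.47 / 1329.05 * 100
= 69.1073%

69.1073%


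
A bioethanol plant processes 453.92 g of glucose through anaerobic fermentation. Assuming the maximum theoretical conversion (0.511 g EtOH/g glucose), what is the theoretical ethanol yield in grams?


Theoretical ethanol yield: m_EtOH = 0.511 * m_glucose
m_EtOH = 0.511 * 453.92 = 231.9531 g

231.9531 g


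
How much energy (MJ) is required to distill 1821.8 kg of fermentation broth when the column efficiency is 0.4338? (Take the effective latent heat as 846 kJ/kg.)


E = m * 846 / (eta * 1000)
= 1821.8 * 846 / (0.4338 * 1000)
= 3552.8880 MJ

3552.8880 MJ


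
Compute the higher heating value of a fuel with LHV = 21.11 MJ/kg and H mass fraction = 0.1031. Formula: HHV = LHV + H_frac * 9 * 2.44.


HHV = LHV + H_frac * 9 * 2.44
= 21.11 + 0.1031 * 9 * 2.44
= 23.3741 MJ/kg

23.3741 MJ/kg


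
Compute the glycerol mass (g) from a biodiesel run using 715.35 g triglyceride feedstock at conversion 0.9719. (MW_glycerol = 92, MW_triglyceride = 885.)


glycerol = oil * conv * (92/885)
= 715.35 * 0.9719 * 92 / 885
= 72.2744 g

72.2744 g


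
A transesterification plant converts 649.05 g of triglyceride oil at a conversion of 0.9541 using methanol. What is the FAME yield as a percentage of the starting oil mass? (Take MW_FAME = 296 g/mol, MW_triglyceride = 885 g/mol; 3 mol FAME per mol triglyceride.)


m_FAME = oil * conv * (3 * 296 / 885) = oil * conv * (888/885)
= 649.05 * 0.9541 * 888 / 885
= 621.3578 g
Y = m_FAME / oil * 100 = conv * (888/885) * 100
= 0.9541 * 888 / 885 * 100
= 95.73%

95.73%


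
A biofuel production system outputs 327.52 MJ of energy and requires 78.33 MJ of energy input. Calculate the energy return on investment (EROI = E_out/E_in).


EROI = E_out / E_in
= 327.52 / 78.33
= 4.1813

4.1813


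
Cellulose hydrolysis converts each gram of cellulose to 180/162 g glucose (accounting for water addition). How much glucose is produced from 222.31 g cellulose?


glucose = cellulose * 180/162
= 222.31 * 180/162
= 247.0111 g

247.0111 g


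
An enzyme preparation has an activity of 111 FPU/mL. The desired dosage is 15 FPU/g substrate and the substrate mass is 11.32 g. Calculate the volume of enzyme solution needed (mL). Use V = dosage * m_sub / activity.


V = dosage * m_sub / activity
V = 15 * 11.32 / 111
V = 1.5297 mL

1.5297 mL


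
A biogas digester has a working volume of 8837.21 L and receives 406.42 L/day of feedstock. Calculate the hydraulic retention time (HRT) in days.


HRT = V / Q
= 8837.21 / 406.42
= 21.7440 days

21.7440 days


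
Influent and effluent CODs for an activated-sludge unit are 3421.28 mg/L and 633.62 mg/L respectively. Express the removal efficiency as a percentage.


eta = (COD_in - COD_out) / COD_in * 100
= (3421.28 - 633.62) / 3421.28 * 100
= 81.4800%

81.4800%


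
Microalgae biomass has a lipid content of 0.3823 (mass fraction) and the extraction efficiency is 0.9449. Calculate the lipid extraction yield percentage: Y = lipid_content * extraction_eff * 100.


Y = lipid_content * extraction_eff * 100
= 0.3823 * 0.9449 * 100
= 36.1235%

36.1235%


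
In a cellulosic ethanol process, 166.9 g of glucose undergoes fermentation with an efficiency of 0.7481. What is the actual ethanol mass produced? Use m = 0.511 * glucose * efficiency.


Actual ethanol: m = 0.511 * 166.9 * 0.7481
m = 63.8024 g

63.8024 g


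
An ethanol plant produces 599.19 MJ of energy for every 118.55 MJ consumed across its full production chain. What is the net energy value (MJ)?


NEV = E_out - E_in
= 599.19 - 118.55
= 480.6400 MJ

480.6400 MJ


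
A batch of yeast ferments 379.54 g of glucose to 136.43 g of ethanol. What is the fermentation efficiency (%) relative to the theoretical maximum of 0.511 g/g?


Fermentation efficiency = (actual / (0.511 * glucose)) * 100
= (136.43 / (0.511 * 379.54)) * 100
= 70.3447%

70.3447%


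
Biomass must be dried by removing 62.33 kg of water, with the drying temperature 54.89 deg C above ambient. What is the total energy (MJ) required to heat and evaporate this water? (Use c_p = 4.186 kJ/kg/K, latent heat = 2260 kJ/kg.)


E = m_water * (4.186 * dT + 2260) / 1000
= 62.33 * (4.186 * 54.89 + 2260) / 1000
= 155.1873 MJ

155.1873 MJ


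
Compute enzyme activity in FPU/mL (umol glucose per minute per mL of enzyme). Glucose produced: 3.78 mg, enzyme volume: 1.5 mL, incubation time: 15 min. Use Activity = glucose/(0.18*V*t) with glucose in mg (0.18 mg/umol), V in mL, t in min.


Activity = glucose_mg / (0.18 mg/umol * V_mL * t_min)
= 3.78 / (0.18 * 1.5 * 15)
= 0.9333 FPU/mL

0.9333 FPU/mL


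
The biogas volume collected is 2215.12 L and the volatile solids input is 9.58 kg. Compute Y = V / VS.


Y = V / VS
= 2215.12 / 9.58
= 231.2234 L/kg VS

231.2234 L/kg VS


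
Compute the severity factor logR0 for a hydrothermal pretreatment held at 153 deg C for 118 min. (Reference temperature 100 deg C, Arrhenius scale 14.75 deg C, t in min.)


logR0 = log10(t * exp((T - 100) / 14.75))
= log10(118 * exp((153 - 100) / 14.75))
= 3.6324

3.6324


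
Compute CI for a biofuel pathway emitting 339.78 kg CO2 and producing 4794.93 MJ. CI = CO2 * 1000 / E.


CI = CO2 * 1000 / E
= 339.78 * 1000 / 4794.93
= 70.8623 g CO2/MJ

70.8623 g CO2/MJ


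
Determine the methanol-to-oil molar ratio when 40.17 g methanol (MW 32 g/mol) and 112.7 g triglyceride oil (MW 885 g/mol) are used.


Molar ratio = n_MeOH / n_oil = (MeOH/32) / (oil/885) = (MeOH * 885) / (32 * oil)
= (40.17 * 885) / (32 * 112.7)
= 9.8576

9.8576


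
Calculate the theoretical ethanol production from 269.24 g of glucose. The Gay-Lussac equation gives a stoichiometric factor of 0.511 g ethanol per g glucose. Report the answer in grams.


Theoretical ethanol yield: m_EtOH = 0.511 * m_glucose
m_EtOH = 0.511 * 269.24 = 137.5816 g

137.5816 g


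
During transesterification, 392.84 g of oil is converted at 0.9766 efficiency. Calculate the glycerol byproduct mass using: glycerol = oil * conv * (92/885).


glycerol = oil * conv * (92/885)
= 392.84 * 0.9766 * 92 / 885
= 39.8820 g

39.8820 g


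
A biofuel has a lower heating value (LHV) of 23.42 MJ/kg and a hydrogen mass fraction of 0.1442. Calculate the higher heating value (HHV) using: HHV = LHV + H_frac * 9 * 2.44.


HHV = LHV + H_frac * 9 * 2.44
= 23.42 + 0.1442 * 9 * 2.44
= 26.5866 MJ/kg

26.5866 MJ/kg


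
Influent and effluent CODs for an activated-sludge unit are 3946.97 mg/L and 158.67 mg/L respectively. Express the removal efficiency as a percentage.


eta = (COD_in - COD_out) / COD_in * 100
= (3946.97 - 158.67) / 3946.97 * 100
= 95.9800%

95.9800%


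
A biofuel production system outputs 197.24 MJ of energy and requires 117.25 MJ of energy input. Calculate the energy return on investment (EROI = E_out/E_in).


EROI = E_out / E_in
= 197.24 / 117.25
= 1.6822

1.6822


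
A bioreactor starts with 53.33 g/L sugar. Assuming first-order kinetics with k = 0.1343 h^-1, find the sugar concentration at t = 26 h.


S = S0 * exp(-k * t)
S = 53.33 * exp(-0.1343 * 26)
S = 1.6237 g/L

1.6237 g/L


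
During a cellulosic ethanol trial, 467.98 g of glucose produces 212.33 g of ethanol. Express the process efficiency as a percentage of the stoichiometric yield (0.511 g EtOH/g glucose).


Fermentation efficiency = (actual / (0.511 * glucose)) * 100
= (212.33 / (0.511 * 467.98)) * 100
= 88.7898%

88.7898%


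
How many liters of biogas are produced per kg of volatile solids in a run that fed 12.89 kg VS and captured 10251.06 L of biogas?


Y = V / VS
= 10251.06 / 12.89
= 795.2723 L/kg VS

795.2723 L/kg VS


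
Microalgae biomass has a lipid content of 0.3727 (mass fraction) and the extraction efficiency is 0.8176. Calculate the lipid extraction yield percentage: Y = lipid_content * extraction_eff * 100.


Y = lipid_content * extraction_eff * 100
= 0.3727 * 0.8176 * 100
= 30.4720%

30.4720%


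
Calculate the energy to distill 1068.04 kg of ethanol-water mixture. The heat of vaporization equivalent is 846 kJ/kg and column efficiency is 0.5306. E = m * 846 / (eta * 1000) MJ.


E = m * 846 / (eta * 1000)
= 1068.04 * 846 / (0.5306 * 1000)
= 1702.9058 MJ

1702.9058 MJ


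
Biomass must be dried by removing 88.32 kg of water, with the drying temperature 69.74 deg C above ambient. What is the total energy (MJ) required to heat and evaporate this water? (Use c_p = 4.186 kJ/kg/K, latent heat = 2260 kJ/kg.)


E = m_water * (4.186 * dT + 2260) / 1000
= 88.32 * (4.186 * 69.74 + 2260) / 1000
= 225.3866 MJ

225.3866 MJ


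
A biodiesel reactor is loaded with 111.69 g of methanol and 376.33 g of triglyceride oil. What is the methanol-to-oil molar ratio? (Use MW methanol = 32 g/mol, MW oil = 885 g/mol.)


Molar ratio = n_MeOH / n_oil = (MeOH/32) / (oil/885) = (MeOH * 885) / (32 * oil)
= (111.69 * 885) / (32 * 376.33)
= 8.2080

8.2080


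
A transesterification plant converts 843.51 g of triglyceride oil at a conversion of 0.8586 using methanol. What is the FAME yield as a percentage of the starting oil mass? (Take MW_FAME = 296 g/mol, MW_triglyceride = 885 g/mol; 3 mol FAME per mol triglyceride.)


m_FAME = oil * conv * (3 * 296 / 885) = oil * conv * (888/885)
= 843.51 * 0.8586 * 888 / 885
= 726.6927 g
Y = m_FAME / oil * 100 = conv * (888/885) * 100
= 0.8586 * 888 / 885 * 100
= 86.15%

86.15%


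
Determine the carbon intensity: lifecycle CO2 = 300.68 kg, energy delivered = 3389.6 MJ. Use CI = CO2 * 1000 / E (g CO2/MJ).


CI = CO2 * 1000 / E
= 300.68 * 1000 / 3389.6
= 88.7066 g CO2/MJ

88.7066 g CO2/MJ


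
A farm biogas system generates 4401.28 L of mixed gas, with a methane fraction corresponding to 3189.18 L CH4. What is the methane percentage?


CH4% = V_CH4 / V_total * 100
= 3189.18 / 4401.28 * 100
= 72.4603%

72.4603%


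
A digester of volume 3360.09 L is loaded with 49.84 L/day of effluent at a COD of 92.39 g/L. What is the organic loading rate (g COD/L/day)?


OLR = Q * S / V
= 49.84 * 92.39 / 3360.09
= 1.3704 g/L/day

1.3704 g/L/day


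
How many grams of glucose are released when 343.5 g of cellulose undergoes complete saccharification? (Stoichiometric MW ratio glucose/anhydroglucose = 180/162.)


glucose = cellulose * 180/162
= 343.5 * 180/162
= 381.6667 g

381.6667 g


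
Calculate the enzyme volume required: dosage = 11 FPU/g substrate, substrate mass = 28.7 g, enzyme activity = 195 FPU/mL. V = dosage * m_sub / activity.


V = dosage * m_sub / activity
V = 11 * 28.7 / 195
V = 1.6190 mL

1.6190 mL


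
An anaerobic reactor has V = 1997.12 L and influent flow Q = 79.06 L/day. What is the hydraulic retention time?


HRT = V / Q
= 1997.12 / 79.06
= 25.2608 days

25.2608 days


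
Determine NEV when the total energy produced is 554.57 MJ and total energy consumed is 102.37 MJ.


NEV = E_out - E_in
= 554.57 - 102.37
= 452.2000 MJ

452.2000 MJ


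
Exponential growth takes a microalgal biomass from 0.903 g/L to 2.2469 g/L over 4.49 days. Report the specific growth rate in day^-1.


mu = ln(X2/X1) / dt
= ln(2.2469/0.903) / 4.49
= 0.2030 per day

0.2030 per day


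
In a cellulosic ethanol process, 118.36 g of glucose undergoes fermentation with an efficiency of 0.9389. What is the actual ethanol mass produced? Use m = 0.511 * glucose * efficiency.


Actual ethanol: m = 0.511 * 118.36 * 0.9389
m = 56.7865 g

56.7865 g


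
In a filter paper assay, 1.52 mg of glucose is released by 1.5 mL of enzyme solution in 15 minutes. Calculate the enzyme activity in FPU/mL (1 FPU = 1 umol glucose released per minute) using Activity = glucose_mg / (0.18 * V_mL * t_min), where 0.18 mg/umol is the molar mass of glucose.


Activity = glucose_mg / (0.18 mg/umol * V_mL * t_min)
= 1.52 / (0.18 * 1.5 * 15)
= 0.3753 FPU/mL

0.3753 FPU/mL


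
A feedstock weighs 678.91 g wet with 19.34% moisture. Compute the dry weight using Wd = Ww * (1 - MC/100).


Wd = Ww * (1 - MC/100)
= 678.91 * (1 - 19.34/100)
= 547.6088 g

547.6088 g


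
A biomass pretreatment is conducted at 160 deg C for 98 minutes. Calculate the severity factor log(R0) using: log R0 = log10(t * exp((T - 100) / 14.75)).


logR0 = log10(t * exp((T - 100) / 14.75))
= log10(98 * exp((160 - 100) / 14.75))
= 3.7578

3.7578


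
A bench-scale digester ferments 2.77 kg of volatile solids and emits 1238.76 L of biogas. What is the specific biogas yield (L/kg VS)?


Y = V / VS
= 1238.76 / 2.77
= 447.2058 L/kg VS

447.2058 L/kg VS


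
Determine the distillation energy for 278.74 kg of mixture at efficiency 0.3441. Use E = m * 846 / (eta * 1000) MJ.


E = m * 846 / (eta * 1000)
= 278.74 * 846 / (0.3441 * 1000)
= 685.3067 MJ

685.3067 MJ


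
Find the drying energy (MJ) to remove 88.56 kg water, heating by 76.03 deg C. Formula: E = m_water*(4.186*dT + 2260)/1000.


E = m_water * (4.186 * dT + 2260) / 1000
= 88.56 * (4.186 * 76.03 + 2260) / 1000
= 228.3308 MJ

228.3308 MJ


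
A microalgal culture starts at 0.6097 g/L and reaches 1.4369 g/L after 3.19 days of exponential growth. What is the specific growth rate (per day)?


mu = ln(X2/X1) / dt
= ln(1.4369/0.6097) / 3.19
= 0.2687 per day

0.2687 per day


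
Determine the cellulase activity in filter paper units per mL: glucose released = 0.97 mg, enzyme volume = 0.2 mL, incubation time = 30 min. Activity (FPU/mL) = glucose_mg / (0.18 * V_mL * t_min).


Activity = glucose_mg / (0.18 mg/umol * V_mL * t_min)
= 0.97 / (0.18 * 0.2 * 30)
= 0.8981 FPU/mL

0.8981 FPU/mL


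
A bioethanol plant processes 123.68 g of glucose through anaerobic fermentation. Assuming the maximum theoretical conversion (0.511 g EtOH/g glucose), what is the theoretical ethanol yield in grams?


Theoretical ethanol yield: m_EtOH = 0.511 * m_glucose
m_EtOH = 0.511 * 123.68 = 63.2005 g

63.2005 g


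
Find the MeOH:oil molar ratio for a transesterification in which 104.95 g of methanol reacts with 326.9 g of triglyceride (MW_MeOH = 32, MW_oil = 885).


Molar ratio = n_MeOH / n_oil = (MeOH/32) / (oil/885) = (MeOH * 885) / (32 * oil)
= (104.95 * 885) / (32 * 326.9)
= 8.8789

8.8789


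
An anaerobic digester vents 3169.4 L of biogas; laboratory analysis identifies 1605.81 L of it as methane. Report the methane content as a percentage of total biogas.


CH4% = V_CH4 / V_total * 100
= 1605.81 / 3169.4 * 100
= 50.6661%

50.6661%


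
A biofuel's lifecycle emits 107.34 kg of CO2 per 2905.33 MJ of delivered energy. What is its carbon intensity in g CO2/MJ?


CI = CO2 * 1000 / E
= 107.34 * 1000 / 2905.33
= 36.9459 g CO2/MJ

36.9459 g CO2/MJ


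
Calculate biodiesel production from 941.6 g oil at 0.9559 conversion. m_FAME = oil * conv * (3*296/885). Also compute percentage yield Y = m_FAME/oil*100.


m_FAME = oil * conv * (3 * 296 / 885) = oil * conv * (888/885)
= 941.6 * 0.9559 * 888 / 885
= 903.1265 g
Y = m_FAME / oil * 100 = conv * (888/885) * 100
= 0.9559 * 888 / 885 * 100
= 95.91%

903.1265 g FAME; Y = 95.91%


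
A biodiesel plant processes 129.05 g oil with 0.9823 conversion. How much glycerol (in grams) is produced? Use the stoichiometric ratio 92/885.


glycerol = oil * conv * (92/885)
= 129.05 * 0.9823 * 92 / 885
= 13.1779 g

13.1779 g


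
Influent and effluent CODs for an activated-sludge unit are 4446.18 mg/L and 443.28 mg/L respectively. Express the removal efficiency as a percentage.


eta = (COD_in - COD_out) / COD_in * 100
= (4446.18 - 443.28) / 4446.18 * 100
= 90.0301%

90.0301%


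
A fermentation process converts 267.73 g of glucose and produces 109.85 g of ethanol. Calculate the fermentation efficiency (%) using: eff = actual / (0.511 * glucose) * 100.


Fermentation efficiency = (actual / (0.511 * glucose)) * 100
= (109.85 / (0.511 * 267.73)) * 100
= 80.2938%

80.2938%


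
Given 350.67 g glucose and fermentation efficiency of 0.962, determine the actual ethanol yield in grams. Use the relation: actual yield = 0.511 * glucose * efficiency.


Actual ethanol: m = 0.511 * 350.67 * 0.962
m = 172.3831 g

172.3831 g


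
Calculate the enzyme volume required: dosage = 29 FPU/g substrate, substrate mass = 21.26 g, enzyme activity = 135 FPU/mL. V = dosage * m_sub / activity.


V = dosage * m_sub / activity
V = 29 * 21.26 / 135
V = 4.5670 mL

4.5670 mL


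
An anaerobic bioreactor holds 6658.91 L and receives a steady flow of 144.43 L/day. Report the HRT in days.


HRT = V / Q
= 6658.91 / 144.43
= 46.1048 days

46.1048 days


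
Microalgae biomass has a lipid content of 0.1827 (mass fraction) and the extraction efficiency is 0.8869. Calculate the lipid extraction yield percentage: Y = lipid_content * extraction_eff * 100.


Y = lipid_content * extraction_eff * 100
= 0.1827 * 0.8869 * 100
= 16.2037%

16.2037%


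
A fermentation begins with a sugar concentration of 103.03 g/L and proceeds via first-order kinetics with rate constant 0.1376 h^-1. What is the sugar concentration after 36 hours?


S = S0 * exp(-k * t)
S = 103.03 * exp(-0.1376 * 36)
S = 0.7272 g/L

0.7272 g/L


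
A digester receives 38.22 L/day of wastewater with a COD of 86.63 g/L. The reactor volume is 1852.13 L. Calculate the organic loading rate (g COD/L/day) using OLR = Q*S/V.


OLR = Q * S / V
= 38.22 * 86.63 / 1852.13
= 1.7877 g/L/day

1.7877 g/L/day


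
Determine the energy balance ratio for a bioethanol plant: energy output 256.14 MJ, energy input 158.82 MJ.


EROI = E_out / E_in
= 256.14 / 158.82
= 1.6128

1.6128


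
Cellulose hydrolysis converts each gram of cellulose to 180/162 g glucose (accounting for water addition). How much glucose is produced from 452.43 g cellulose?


glucose = cellulose * 180/162
= 452.43 * 180/162
= 502.7000 g

502.7000 g


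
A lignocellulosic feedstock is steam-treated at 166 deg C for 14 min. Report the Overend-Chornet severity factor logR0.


logR0 = log10(t * exp((T - 100) / 14.75))
= log10(14 * exp((166 - 100) / 14.75))
= 3.0894

3.0894


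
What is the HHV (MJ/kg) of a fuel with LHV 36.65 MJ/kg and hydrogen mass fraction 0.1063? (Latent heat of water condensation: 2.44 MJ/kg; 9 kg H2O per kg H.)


HHV = LHV + H_frac * 9 * 2.44
= 36.65 + 0.1063 * 9 * 2.44
= 38.9843 MJ/kg

38.9843 MJ/kg


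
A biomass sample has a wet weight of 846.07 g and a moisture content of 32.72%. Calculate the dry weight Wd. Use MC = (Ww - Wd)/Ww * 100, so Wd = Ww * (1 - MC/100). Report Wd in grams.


Wd = Ww * (1 - MC/100)
= 846.07 * (1 - 32.72/100)
= 569.2359 g

569.2359 g


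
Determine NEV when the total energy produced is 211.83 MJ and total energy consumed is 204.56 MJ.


NEV = E_out - E_in
= 211.83 - 204.56
= 7.2700 MJ

7.2700 MJ


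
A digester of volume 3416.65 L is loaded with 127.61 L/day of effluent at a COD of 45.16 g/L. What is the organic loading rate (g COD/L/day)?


OLR = Q * S / V
= 127.61 * 45.16 / 3416.65
= 1.6867 g/L/day

1.6867 g/L/day


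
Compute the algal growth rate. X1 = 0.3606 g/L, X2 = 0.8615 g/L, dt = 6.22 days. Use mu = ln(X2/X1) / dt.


mu = ln(X2/X1) / dt
= ln(0.8615/0.3606) / 6.22
= 0.1400 per day

0.1400 per day


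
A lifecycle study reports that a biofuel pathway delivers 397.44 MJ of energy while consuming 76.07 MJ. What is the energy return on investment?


EROI = E_out / E_in
= 397.44 / 76.07
= 5.2247

5.2247


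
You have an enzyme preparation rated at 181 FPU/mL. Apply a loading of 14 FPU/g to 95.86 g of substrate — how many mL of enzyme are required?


V = dosage * m_sub / activity
V = 14 * 95.86 / 181
V = 7.4146 mL

7.4146 mL


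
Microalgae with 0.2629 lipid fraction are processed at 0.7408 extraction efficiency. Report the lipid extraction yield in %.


Y = lipid_content * extraction_eff * 100
= 0.2629 * 0.7408 * 100
= 19.4756%

19.4756%


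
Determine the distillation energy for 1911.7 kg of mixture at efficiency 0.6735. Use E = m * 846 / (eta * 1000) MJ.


E = m * 846 / (eta * 1000)
= 1911.7 * 846 / (0.6735 * 1000)
= 2401.3336 MJ

2401.3336 MJ


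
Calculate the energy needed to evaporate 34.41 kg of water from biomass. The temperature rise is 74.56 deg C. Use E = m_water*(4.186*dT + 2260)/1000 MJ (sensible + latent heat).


E = m_water * (4.186 * dT + 2260) / 1000
= 34.41 * (4.186 * 74.56 + 2260) / 1000
= 88.5062 MJ

88.5062 MJ


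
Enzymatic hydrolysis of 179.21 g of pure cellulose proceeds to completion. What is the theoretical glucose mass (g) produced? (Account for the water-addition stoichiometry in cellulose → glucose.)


glucose = cellulose * 180/162
= 179.21 * 180/162
= 199.1222 g

199.1222 g


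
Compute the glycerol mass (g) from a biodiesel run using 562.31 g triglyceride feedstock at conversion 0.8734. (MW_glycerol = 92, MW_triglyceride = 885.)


glycerol = oil * conv * (92/885)
= 562.31 * 0.8734 * 92 / 885
= 51.0544 g

51.0544 g


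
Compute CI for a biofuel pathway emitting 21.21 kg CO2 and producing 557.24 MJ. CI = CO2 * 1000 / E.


CI = CO2 * 1000 / E
= 21.21 * 1000 / 557.24
= 38.0626 g CO2/MJ

38.0626 g CO2/MJ


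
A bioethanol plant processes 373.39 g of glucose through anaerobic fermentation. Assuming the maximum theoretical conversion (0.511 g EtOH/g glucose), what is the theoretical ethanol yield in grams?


Theoretical ethanol yield: m_EtOH = 0.511 * m_glucose
m_EtOH = 0.511 * 373.39 = 190.8023 g

190.8023 g


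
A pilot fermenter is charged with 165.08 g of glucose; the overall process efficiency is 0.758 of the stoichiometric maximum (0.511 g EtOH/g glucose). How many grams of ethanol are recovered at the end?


Actual ethanol: m = 0.511 * 165.08 * 0.758
m = 63.9418 g

63.9418 g


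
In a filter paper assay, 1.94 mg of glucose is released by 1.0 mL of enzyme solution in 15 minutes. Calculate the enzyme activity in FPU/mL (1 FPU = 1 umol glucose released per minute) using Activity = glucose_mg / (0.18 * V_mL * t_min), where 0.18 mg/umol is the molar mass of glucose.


Activity = glucose_mg / (0.18 mg/umol * V_mL * t_min)
= 1.94 / (0.18 * 1.0 * 15)
= 0.7185 FPU/mL

0.7185 FPU/mL


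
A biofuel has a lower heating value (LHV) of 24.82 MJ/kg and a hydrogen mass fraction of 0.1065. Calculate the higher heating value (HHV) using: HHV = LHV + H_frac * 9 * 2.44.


HHV = LHV + H_frac * 9 * 2.44
= 24.82 + 0.1065 * 9 * 2.44
= 27.1587 MJ/kg

27.1587 MJ/kg


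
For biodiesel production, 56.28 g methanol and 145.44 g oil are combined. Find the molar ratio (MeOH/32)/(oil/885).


Molar ratio = n_MeOH / n_oil = (MeOH/32) / (oil/885) = (MeOH * 885) / (32 * oil)
= (56.28 * 885) / (32 * 145.44)
= 10.7020

10.7020


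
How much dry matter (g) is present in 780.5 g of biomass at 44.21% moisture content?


Wd = Ww * (1 - MC/100)
= 780.5 * (1 - 44.21/100)
= 435.4410 g

435.4410 g


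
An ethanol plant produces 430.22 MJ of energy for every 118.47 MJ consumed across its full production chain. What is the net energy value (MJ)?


NEV = E_out - E_in
= 430.22 - 118.47
= 311.7500 MJ

311.7500 MJ


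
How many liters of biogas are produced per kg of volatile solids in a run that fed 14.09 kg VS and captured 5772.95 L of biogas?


Y = V / VS
= 5772.95 / 14.09
= 409.7197 L/kg VS

409.7197 L/kg VS


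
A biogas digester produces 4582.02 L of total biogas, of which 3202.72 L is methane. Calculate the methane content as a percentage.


CH4% = V_CH4 / V_total * 100
= 3202.72 / 4582.02 * 100
= 69.8976%

69.8976%


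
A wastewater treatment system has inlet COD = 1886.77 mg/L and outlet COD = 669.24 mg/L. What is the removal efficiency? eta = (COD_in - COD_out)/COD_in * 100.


eta = (COD_in - COD_out) / COD_in * 100
= (1886.77 - 669.24) / 1886.77 * 100
= 64.5299%

64.5299%


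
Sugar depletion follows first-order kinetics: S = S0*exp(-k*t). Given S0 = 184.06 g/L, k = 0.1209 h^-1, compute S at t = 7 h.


S = S0 * exp(-k * t)
S = 184.06 * exp(-0.1209 * 7)
S = 78.9616 g/L

78.9616 g/L


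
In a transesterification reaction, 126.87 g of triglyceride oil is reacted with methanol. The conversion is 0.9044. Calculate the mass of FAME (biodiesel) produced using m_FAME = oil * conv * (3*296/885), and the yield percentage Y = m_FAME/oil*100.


m_FAME = oil * conv * (3 * 296 / 885) = oil * conv * (888/885)
= 126.87 * 0.9044 * 888 / 885
= 115.1302 g
Y = m_FAME / oil * 100 = conv * (888/885) * 100
= 0.9044 * 888 / 885 * 100
= 90.75%

115.1302 g FAME; Y = 90.75%


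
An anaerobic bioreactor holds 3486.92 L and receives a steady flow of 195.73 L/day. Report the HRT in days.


HRT = V / Q
= 3486.92 / 195.73
= 17.8149 days

17.8149 days


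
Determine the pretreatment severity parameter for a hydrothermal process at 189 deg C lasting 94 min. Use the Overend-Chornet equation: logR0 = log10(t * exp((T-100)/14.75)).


logR0 = log10(t * exp((T - 100) / 14.75))
= log10(94 * exp((189 - 100) / 14.75))
= 4.5936

4.5936


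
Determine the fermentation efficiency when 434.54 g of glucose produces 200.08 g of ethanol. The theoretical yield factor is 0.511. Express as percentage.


Fermentation efficiency = (actual / (0.511 * glucose)) * 100
= (200.08 / (0.511 * 434.54)) * 100
= 90.1059%

90.1059%


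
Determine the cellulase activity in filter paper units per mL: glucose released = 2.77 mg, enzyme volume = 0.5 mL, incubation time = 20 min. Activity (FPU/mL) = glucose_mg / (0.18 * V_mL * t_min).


Activity = glucose_mg / (0.18 mg/umol * V_mL * t_min)
= 2.77 / (0.18 * 0.5 * 20)
= 1.5389 FPU/mL

1.5389 FPU/mL


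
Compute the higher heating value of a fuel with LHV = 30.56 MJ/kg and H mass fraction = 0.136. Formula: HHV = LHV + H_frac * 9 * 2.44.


HHV = LHV + H_frac * 9 * 2.44
= 30.56 + 0.136 * 9 * 2.44
= 33.5466 MJ/kg

33.5466 MJ/kg


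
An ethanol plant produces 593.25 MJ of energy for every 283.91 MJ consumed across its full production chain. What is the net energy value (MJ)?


NEV = E_out - E_in
= 593.25 - 283.91
= 309.3400 MJ

309.3400 MJ


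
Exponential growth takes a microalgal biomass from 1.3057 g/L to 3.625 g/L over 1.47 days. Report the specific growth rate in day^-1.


mu = ln(X2/X1) / dt
= ln(3.625/1.3057) / 1.47
= 0.6946 per day

0.6946 per day


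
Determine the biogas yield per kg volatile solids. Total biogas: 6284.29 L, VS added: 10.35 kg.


Y = V / VS
= 6284.29 / 10.35
= 607.1778 L/kg VS

607.1778 L/kg VS


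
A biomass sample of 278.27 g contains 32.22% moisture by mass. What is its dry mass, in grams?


Wd = Ww * (1 - MC/100)
= 278.27 * (1 - 32.22/100)
= 188.6114 g

188.6114 g


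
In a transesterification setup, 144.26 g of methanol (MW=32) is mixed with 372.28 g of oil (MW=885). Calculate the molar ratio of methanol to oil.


Molar ratio = n_MeOH / n_oil = (MeOH/32) / (oil/885) = (MeOH * 885) / (32 * oil)
= (144.26 * 885) / (32 * 372.28)
= 10.7169

10.7169


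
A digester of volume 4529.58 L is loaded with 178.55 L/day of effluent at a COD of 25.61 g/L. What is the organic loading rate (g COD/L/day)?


OLR = Q * S / V
= 178.55 * 25.61 / 4529.58
= 1.0095 g/L/day

1.0095 g/L/day


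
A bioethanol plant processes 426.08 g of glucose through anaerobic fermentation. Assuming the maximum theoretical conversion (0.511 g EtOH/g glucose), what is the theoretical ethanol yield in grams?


Theoretical ethanol yield: m_EtOH = 0.511 * m_glucose
m_EtOH = 0.511 * 426.08 = 217.7269 g

217.7269 g


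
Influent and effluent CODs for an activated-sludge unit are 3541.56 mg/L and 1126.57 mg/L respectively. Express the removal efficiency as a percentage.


eta = (COD_in - COD_out) / COD_in * 100
= (3541.56 - 1126.57) / 3541.56 * 100
= 68.1900%

68.1900%


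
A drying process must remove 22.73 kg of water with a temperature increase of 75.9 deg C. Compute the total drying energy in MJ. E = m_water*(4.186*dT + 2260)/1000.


E = m_water * (4.186 * dT + 2260) / 1000
= 22.73 * (4.186 * 75.9 + 2260) / 1000
= 58.5915 MJ

58.5915 MJ


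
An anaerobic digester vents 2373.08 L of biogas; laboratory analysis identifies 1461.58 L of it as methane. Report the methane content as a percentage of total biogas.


CH4% = V_CH4 / V_total * 100
= 1461.58 / 2373.08 * 100
= 61.5900%

61.5900%


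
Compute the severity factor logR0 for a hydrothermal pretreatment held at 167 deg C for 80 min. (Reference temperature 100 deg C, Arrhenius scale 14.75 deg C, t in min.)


logR0 = log10(t * exp((T - 100) / 14.75))
= log10(80 * exp((167 - 100) / 14.75))
= 3.8758

3.8758


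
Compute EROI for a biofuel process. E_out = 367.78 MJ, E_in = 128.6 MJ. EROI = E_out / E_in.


EROI = E_out / E_in
= 367.78 / 128.6
= 2.8599

2.8599


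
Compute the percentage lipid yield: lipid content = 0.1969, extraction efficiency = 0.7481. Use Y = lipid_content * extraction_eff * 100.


Y = lipid_content * extraction_eff * 100
= 0.1969 * 0.7481 * 100
= 14.7301%

14.7301%


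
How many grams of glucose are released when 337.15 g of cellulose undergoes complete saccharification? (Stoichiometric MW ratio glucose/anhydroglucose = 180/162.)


glucose = cellulose * 180/162
= 337.15 * 180/162
= 374.6111 g

374.6111 g


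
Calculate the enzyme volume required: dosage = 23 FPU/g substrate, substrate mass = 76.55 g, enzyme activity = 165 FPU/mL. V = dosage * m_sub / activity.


V = dosage * m_sub / activity
V = 23 * 76.55 / 165
V = 10.6706 mL

10.6706 mL


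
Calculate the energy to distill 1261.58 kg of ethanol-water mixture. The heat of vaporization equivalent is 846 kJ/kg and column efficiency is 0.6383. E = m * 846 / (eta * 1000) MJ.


E = m * 846 / (eta * 1000)
= 1261.58 * 846 / (0.6383 * 1000)
= 1672.0926 MJ

1672.0926 MJ


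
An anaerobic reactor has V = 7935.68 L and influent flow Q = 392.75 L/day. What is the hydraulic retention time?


HRT = V / Q
= 7935.68 / 392.75
= 20.2054 days

20.2054 days


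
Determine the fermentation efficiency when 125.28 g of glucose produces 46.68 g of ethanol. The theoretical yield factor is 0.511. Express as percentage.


Fermentation efficiency = (actual / (0.511 * glucose)) * 100
= (46.68 / (0.511 * 125.28)) * 100
= 72.9169%

72.9169%


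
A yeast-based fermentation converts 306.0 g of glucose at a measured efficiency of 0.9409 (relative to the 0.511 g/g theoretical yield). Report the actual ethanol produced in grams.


Actual ethanol: m = 0.511 * 306.0 * 0.9409
m = 147.1248 g

147.1248 g


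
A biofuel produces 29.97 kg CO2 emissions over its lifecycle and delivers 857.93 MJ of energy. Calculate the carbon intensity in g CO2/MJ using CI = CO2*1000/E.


CI = CO2 * 1000 / E
= 29.97 * 1000 / 857.93
= 34.9329 g CO2/MJ

34.9329 g CO2/MJ


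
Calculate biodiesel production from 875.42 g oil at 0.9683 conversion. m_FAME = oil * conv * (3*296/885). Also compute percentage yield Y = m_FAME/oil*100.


m_FAME = oil * conv * (3 * 296 / 885) = oil * conv * (888/885)
= 875.42 * 0.9683 * 888 / 885
= 850.5426 g
Y = m_FAME / oil * 100 = conv * (888/885) * 100
= 0.9683 * 888 / 885 * 100
= 97.16%

850.5426 g FAME; Y = 97.16%


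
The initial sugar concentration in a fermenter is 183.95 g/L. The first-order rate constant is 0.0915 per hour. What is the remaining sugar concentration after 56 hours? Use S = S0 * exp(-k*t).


S = S0 * exp(-k * t)
S = 183.95 * exp(-0.0915 * 56)
S = 1.0949 g/L

1.0949 g/L


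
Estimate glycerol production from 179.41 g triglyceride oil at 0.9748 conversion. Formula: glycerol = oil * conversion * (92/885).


glycerol = oil * conv * (92/885)
= 179.41 * 0.9748 * 92 / 885
= 18.1805 g

18.1805 g


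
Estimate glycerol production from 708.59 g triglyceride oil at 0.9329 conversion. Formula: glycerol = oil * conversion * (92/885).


glycerol = oil * conv * (92/885)
= 708.59 * 0.9329 * 92 / 885
= 68.7187 g

68.7187 g


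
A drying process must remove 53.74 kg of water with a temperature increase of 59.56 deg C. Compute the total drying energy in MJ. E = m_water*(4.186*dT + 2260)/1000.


E = m_water * (4.186 * dT + 2260) / 1000
= 53.74 * (4.186 * 59.56 + 2260) / 1000
= 134.8508 MJ

134.8508 MJ


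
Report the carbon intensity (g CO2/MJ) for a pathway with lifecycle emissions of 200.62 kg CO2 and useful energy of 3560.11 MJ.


CI = CO2 * 1000 / E
= 200.62 * 1000 / 3560.11
= 56.3522 g CO2/MJ

56.3522 g CO2/MJ


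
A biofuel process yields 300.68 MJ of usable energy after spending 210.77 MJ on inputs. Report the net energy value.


NEV = E_out - E_in
= 300.68 - 210.77
= 89.9100 MJ

89.9100 MJ


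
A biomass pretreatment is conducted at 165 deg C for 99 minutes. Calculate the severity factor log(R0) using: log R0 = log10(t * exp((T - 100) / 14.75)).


logR0 = log10(t * exp((T - 100) / 14.75))
= log10(99 * exp((165 - 100) / 14.75))
= 3.9095

3.9095


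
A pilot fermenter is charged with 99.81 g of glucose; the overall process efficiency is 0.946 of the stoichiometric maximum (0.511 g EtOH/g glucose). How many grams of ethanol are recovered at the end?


Actual ethanol: m = 0.511 * 99.81 * 0.946
m = 48.2488 g

48.2488 g


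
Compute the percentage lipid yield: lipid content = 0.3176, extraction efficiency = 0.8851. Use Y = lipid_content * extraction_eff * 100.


Y = lipid_content * extraction_eff * 100
= 0.3176 * 0.8851 * 100
= 28.1108%

28.1108%


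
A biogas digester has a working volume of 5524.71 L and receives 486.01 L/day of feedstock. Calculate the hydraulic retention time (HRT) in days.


HRT = V / Q
= 5524.71 / 486.01
= 11.3675 days

11.3675 days


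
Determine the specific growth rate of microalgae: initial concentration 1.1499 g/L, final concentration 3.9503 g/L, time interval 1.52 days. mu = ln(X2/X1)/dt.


mu = ln(X2/X1) / dt
= ln(3.9503/1.1499) / 1.52
= 0.8119 per day

0.8119 per day


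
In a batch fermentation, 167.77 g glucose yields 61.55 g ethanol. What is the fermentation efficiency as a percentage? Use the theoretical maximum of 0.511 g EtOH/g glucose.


Fermentation efficiency = (actual / (0.511 * glucose)) * 100
= (61.55 / (0.511 * 167.77)) * 100
= 71.7948%

71.7948%
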